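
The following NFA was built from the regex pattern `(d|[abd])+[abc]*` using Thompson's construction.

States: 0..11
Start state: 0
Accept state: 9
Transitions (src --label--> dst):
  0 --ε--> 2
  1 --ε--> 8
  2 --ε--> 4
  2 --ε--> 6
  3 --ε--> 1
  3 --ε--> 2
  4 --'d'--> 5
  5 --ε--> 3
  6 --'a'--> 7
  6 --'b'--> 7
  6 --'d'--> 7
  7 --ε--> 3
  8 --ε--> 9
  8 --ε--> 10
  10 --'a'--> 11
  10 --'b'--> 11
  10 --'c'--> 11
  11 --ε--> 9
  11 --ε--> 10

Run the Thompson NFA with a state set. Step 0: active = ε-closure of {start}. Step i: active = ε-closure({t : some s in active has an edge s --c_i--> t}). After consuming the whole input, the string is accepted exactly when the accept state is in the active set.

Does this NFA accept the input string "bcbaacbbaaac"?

S₀ = ε-closure({0}) = {0,2,4,6}
'b' @ 1: {1,2,3,4,6,7,8,9,10}  ✓accept
'c' @ 2: {9,10,11}  ✓accept
'b' @ 3: {9,10,11}  ✓accept
'a' @ 4: {9,10,11}  ✓accept
'a' @ 5: {9,10,11}  ✓accept
'c' @ 6: {9,10,11}  ✓accept
'b' @ 7: {9,10,11}  ✓accept
'b' @ 8: {9,10,11}  ✓accept
'a' @ 9: {9,10,11}  ✓accept
'a' @ 10: {9,10,11}  ✓accept
'a' @ 11: {9,10,11}  ✓accept
'c' @ 12: {9,10,11}  ✓accept
final: {9,10,11}; accept 9 in set

Answer: ACCEPT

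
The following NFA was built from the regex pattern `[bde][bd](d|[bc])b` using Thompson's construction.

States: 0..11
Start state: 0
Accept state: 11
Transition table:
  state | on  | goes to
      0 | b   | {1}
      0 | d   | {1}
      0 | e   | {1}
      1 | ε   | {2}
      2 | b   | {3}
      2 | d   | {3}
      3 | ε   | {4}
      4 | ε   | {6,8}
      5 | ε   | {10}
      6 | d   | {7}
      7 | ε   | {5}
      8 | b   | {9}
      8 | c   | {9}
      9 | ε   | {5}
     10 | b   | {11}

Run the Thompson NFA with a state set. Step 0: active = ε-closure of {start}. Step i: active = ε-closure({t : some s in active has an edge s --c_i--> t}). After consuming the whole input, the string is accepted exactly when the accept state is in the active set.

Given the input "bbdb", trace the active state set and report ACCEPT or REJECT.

Answer: ACCEPT

Steps:
S₀ = ε-closure({0}) = {0}
'b' @ 1: {1,2}
'b' @ 2: {3,4,6,8}
'd' @ 3: {5,7,10}
'b' @ 4: {11}  (accept∈set)
final: {11}; accept 11 in set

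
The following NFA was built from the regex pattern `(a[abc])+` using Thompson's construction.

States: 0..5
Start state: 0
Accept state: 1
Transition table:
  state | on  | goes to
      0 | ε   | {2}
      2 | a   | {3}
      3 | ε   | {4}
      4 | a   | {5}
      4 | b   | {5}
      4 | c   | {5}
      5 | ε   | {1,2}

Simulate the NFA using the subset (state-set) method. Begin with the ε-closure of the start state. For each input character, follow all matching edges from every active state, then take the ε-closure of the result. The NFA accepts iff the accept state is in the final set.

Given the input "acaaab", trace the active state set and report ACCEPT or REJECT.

S₀ = ε-closure({0}) = {0,2}
'a' @ 1: {3,4}
'c' @ 2: {1,2,5}  [accepting]
'a' @ 3: {3,4}
'a' @ 4: {1,2,5}  [accepting]
'a' @ 5: {3,4}
'b' @ 6: {1,2,5}  [accepting]
final: {1,2,5}; accept 1 in set

Answer: ACCEPT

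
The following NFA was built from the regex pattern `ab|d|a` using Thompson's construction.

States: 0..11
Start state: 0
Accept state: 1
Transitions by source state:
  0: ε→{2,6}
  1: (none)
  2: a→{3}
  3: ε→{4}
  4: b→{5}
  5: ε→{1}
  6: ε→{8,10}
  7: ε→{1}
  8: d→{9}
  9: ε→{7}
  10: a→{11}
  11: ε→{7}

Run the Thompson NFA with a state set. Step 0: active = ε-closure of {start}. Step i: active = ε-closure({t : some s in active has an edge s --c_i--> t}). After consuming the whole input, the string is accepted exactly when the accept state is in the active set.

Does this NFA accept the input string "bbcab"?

Answer: REJECT

Trace:
start: ε-closure({0}) = {0,2,6,8,10}
'b' @ 1: {}  — state set empty
rest 'bcab' ignored (set empty)
final: {}; accept 1 not in set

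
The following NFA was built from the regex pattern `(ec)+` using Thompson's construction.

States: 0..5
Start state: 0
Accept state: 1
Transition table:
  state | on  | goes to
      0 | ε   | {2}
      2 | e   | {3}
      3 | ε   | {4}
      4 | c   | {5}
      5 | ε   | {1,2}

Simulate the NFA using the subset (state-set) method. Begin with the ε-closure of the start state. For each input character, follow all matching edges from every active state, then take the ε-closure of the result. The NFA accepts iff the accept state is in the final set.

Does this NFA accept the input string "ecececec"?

Answer: ACCEPT

Steps:
S₀ = ε-closure({0}) = {0,2}
'e' @ 1: {3,4}
'c' @ 2: {1,2,5}  ✓accept
'e' @ 3: {3,4}
'c' @ 4: {1,2,5}  ✓accept
'e' @ 5: {3,4}
'c' @ 6: {1,2,5}  ✓accept
'e' @ 7: {3,4}
'c' @ 8: {1,2,5}  ✓accept
final: {1,2,5}; accept 1 in set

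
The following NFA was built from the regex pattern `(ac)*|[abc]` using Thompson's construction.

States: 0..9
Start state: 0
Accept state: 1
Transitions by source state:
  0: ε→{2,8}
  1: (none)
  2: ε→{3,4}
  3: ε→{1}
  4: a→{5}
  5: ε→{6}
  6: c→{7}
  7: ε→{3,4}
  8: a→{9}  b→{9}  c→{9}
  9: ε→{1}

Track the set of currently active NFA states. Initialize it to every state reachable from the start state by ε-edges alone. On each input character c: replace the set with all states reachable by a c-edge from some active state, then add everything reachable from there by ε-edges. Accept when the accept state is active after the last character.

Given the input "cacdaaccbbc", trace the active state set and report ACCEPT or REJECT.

Answer: REJECT

Trace:
S₀ = ε-closure({0}) = {0,1,2,3,4,8}
'c' @ 1: {1,9}  (accept∈set)
'a' @ 2: {}  — no active states
rest 'cdaaccbbc' ignored (set empty)
end set {} — state 1 not in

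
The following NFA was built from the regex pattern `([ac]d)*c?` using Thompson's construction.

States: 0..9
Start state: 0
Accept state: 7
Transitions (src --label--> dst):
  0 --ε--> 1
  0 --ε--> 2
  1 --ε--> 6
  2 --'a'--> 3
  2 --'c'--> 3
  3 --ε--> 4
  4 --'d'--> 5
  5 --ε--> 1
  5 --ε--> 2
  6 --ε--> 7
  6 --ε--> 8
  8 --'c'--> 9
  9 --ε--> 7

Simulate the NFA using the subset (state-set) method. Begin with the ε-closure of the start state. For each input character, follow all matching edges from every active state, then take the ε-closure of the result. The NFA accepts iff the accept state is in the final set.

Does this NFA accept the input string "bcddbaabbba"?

Answer: REJECT

Trace:
S₀ = ε-closure({0}) = {0,1,2,6,7,8}
'b' @ 1: {}  — state set empty
rest 'cddbaabbba' ignored (set empty)
after full input: {}  (accept=7 not in)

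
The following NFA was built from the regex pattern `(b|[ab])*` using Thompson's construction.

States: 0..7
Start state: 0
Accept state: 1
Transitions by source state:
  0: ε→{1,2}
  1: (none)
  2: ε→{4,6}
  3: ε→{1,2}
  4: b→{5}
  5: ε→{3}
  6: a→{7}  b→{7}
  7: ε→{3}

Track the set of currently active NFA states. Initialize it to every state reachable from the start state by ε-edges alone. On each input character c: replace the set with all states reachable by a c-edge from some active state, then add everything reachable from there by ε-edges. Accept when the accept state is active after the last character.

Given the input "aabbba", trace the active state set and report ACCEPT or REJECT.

Answer: ACCEPT

Steps:
S₀ = ε-closure({0}) = {0,1,2,4,6}
'a' @ 1: {1,2,3,4,6,7}  [accepting]
'a' @ 2: {1,2,3,4,6,7}  [accepting]
'b' @ 3: {1,2,3,4,5,6,7}  [accepting]
'b' @ 4: {1,2,3,4,5,6,7}  [accepting]
'b' @ 5: {1,2,3,4,5,6,7}  [accepting]
'a' @ 6: {1,2,3,4,6,7}  [accepting]
after full input: {1,2,3,4,6,7}  (accept=1 in)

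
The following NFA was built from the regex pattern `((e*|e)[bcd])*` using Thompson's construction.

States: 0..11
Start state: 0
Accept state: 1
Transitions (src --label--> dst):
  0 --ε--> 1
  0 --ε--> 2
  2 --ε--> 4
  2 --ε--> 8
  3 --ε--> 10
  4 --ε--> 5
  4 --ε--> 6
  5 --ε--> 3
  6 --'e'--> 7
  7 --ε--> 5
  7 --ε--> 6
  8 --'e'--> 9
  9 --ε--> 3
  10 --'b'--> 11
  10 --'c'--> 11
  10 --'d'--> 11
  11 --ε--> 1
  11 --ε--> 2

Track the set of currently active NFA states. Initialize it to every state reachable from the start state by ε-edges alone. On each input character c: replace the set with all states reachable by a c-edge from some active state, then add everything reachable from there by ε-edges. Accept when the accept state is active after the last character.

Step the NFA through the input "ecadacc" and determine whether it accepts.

Answer: REJECT

Steps:
S₀ = ε-closure({0}) = {0,1,2,3,4,5,6,8,10}
'e' @ 1: {3,5,6,7,9,10}
'c' @ 2: {1,2,3,4,5,6,8,10,11}  [accepting]
'a' @ 3: {}  — dead — no transitions
rest 'dacc' ignored (set empty)
end set {} — state 1 not in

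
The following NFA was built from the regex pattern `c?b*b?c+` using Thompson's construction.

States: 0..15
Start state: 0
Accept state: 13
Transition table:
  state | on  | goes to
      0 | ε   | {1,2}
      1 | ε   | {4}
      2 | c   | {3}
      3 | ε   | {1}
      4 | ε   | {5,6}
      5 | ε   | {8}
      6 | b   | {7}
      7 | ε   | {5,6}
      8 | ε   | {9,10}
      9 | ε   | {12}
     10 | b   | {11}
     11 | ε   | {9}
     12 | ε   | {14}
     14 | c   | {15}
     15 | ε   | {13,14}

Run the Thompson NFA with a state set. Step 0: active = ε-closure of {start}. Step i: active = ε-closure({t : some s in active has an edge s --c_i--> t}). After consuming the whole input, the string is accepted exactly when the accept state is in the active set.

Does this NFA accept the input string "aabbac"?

start: ε-closure({0}) = {0,1,2,4,5,6,8,9,10,12,14}
'a' @ 1: {}  — no active states
rest 'abbac' ignored (set empty)
end set {} — state 13 not in

Answer: REJECT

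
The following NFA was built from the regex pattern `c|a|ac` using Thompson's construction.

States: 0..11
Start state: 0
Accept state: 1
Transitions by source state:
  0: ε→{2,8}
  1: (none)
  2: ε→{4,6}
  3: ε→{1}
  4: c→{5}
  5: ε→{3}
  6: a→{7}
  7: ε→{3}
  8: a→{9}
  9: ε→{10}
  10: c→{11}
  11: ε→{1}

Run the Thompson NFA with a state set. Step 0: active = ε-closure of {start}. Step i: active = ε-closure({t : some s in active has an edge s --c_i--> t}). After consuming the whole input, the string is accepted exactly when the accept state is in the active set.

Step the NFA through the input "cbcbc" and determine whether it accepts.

start: ε-closure({0}) = {0,2,4,6,8}
'c' @ 1: {1,3,5}  [accepting]
'b' @ 2: {}  — state set empty
rest 'cbc' ignored (set empty)
after full input: {}  (accept=1 not in)

Answer: REJECT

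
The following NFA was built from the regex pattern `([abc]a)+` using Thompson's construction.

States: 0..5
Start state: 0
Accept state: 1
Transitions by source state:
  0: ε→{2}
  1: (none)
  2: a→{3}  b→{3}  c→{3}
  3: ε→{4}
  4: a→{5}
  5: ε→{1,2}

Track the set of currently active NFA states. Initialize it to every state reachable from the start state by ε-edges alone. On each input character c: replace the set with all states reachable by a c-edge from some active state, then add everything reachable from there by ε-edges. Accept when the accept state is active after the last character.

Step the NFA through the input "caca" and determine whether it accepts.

Answer: ACCEPT

Trace:
initial (ε-close {0}): {0,2}
'c' @ 1: {3,4}
'a' @ 2: {1,2,5}  [accepting]
'c' @ 3: {3,4}
'a' @ 4: {1,2,5}  [accepting]
final: {1,2,5}; accept 1 in set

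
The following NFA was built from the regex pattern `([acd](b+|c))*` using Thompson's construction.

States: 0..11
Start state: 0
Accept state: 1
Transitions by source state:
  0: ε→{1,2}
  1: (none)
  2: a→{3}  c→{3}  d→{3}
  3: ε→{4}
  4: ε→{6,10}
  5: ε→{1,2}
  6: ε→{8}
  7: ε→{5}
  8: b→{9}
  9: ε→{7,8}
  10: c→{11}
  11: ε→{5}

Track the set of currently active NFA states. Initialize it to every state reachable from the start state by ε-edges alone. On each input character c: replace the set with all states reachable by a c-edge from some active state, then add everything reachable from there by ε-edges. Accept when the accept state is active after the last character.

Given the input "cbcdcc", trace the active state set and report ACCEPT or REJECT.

Answer: REJECT

Steps:
S₀ = ε-closure({0}) = {0,1,2}
'c' @ 1: {3,4,6,8,10}
'b' @ 2: {1,2,5,7,8,9}  ✓accept
'c' @ 3: {3,4,6,8,10}
'd' @ 4: {}  — state set empty
rest 'cc' ignored (set empty)
final: {}; accept 1 not in set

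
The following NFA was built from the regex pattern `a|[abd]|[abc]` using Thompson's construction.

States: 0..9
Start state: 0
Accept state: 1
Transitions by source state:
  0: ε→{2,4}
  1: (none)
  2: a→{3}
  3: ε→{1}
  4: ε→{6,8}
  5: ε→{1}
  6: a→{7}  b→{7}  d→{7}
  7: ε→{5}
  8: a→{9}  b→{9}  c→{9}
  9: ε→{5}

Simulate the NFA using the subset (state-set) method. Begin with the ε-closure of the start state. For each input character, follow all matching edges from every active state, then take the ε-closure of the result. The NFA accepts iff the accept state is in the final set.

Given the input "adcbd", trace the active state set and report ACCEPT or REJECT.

Answer: REJECT

Steps:
initial (ε-close {0}): {0,2,4,6,8}
'a' @ 1: {1,3,5,7,9}  (accept∈set)
'd' @ 2: {}  — dead — no transitions
rest 'cbd' ignored (set empty)
end set {} — state 1 not in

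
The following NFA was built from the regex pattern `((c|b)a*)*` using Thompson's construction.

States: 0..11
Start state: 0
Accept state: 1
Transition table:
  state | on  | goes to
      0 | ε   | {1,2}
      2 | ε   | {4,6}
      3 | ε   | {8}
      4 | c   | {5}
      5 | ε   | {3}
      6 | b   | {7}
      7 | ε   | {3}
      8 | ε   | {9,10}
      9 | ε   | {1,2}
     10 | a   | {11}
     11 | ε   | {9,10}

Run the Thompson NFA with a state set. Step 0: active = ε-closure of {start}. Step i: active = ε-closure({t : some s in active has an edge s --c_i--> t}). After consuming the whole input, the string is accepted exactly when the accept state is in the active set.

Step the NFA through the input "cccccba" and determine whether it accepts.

S₀ = ε-closure({0}) = {0,1,2,4,6}
'c' @ 1: {1,2,3,4,5,6,8,9,10}  (accept∈set)
'c' @ 2: {1,2,3,4,5,6,8,9,10}  (accept∈set)
'c' @ 3: {1,2,3,4,5,6,8,9,10}  (accept∈set)
'c' @ 4: {1,2,3,4,5,6,8,9,10}  (accept∈set)
'c' @ 5: {1,2,3,4,5,6,8,9,10}  (accept∈set)
'b' @ 6: {1,2,3,4,6,7,8,9,10}  (accept∈set)
'a' @ 7: {1,2,4,6,9,10,11}  (accept∈set)
after full input: {1,2,4,6,9,10,11}  (accept=1 in)

Answer: ACCEPT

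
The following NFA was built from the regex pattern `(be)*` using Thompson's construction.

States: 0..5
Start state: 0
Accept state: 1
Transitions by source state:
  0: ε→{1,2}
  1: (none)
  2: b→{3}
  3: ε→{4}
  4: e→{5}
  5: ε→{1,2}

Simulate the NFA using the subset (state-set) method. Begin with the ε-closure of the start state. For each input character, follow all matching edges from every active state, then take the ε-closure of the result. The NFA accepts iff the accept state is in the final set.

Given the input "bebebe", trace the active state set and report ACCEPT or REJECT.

initial (ε-close {0}): {0,1,2}
'b' @ 1: {3,4}
'e' @ 2: {1,2,5}  ✓accept
'b' @ 3: {3,4}
'e' @ 4: {1,2,5}  ✓accept
'b' @ 5: {3,4}
'e' @ 6: {1,2,5}  ✓accept
final: {1,2,5}; accept 1 in set

Answer: ACCEPT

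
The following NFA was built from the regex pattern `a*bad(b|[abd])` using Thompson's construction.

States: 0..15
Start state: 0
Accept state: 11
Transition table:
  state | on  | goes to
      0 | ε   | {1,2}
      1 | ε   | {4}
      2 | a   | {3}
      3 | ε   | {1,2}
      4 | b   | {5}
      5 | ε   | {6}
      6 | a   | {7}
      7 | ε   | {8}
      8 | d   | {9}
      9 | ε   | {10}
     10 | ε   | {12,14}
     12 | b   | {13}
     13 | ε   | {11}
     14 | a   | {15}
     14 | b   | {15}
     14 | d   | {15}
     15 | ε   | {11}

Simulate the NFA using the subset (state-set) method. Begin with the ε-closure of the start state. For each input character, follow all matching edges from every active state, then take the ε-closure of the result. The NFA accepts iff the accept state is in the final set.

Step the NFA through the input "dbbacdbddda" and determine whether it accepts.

Answer: REJECT

Steps:
S₀ = ε-closure({0}) = {0,1,2,4}
'd' @ 1: {}  — dead — no transitions
rest 'bbacdbddda' ignored (set empty)
final: {}; accept 11 not in set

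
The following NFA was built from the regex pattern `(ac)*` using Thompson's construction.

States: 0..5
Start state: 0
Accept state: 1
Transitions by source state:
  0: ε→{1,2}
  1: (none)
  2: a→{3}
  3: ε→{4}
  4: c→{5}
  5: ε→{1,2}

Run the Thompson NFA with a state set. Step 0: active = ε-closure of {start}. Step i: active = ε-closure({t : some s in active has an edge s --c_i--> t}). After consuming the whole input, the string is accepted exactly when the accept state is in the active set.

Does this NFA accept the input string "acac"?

start: ε-closure({0}) = {0,1,2}
'a' @ 1: {3,4}
'c' @ 2: {1,2,5}  (accept∈set)
'a' @ 3: {3,4}
'c' @ 4: {1,2,5}  (accept∈set)
final: {1,2,5}; accept 1 in set

Answer: ACCEPT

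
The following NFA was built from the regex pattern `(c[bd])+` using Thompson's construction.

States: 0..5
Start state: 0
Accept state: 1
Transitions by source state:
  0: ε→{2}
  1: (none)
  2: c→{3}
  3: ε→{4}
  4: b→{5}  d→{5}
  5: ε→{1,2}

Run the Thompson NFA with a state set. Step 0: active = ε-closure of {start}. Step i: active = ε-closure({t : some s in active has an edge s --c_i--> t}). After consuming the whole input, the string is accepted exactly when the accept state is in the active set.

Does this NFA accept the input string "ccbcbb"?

Answer: REJECT

Trace:
initial (ε-close {0}): {0,2}
'c' @ 1: {3,4}
'c' @ 2: {}  — no active states
rest 'bcbb' ignored (set empty)
after full input: {}  (accept=1 not in)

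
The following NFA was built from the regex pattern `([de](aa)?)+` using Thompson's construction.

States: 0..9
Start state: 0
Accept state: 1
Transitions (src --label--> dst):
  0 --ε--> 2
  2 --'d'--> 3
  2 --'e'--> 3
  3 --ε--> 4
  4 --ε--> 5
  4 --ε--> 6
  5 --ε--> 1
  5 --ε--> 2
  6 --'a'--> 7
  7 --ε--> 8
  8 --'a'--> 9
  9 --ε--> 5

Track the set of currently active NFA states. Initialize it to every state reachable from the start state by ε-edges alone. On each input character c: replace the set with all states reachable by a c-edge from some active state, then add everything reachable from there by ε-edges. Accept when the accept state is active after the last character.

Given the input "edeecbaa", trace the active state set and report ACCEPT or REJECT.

Answer: REJECT

Steps:
S₀ = ε-closure({0}) = {0,2}
'e' @ 1: {1,2,3,4,5,6}  ✓accept
'd' @ 2: {1,2,3,4,5,6}  ✓accept
'e' @ 3: {1,2,3,4,5,6}  ✓accept
'e' @ 4: {1,2,3,4,5,6}  ✓accept
'c' @ 5: {}  — state set empty
rest 'baa' ignored (set empty)
final: {}; accept 1 not in set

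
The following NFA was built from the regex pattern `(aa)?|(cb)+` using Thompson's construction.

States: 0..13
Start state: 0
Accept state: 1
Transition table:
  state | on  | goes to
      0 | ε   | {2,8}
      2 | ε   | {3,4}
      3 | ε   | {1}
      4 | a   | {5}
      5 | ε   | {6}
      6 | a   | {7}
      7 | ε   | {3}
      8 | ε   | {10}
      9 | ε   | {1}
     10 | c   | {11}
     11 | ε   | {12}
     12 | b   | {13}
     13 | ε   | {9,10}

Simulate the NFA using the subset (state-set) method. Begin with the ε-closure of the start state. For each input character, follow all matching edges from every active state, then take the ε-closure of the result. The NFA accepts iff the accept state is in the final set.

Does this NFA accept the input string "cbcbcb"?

start: ε-closure({0}) = {0,1,2,3,4,8,10}
'c' @ 1: {11,12}
'b' @ 2: {1,9,10,13}  (accept∈set)
'c' @ 3: {11,12}
'b' @ 4: {1,9,10,13}  (accept∈set)
'c' @ 5: {11,12}
'b' @ 6: {1,9,10,13}  (accept∈set)
after full input: {1,9,10,13}  (accept=1 in)

Answer: ACCEPT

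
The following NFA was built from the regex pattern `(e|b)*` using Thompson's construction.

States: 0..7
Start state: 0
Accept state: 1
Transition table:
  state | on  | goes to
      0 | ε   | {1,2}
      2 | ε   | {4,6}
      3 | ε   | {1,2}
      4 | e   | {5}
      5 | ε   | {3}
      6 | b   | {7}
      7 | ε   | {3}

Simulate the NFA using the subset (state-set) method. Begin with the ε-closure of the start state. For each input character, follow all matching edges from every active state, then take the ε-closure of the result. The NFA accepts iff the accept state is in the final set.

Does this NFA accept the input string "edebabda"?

start: ε-closure({0}) = {0,1,2,4,6}
'e' @ 1: {1,2,3,4,5,6}  [accepting]
'd' @ 2: {}  — dead — no transitions
rest 'ebabda' ignored (set empty)
after full input: {}  (accept=1 not in)

Answer: REJECT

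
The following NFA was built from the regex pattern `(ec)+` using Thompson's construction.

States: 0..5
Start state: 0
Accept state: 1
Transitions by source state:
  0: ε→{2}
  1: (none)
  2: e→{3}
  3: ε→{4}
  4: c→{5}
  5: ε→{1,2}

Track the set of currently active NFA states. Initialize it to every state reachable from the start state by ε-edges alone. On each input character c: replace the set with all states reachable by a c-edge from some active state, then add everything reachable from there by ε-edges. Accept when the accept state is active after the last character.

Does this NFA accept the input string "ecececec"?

Answer: ACCEPT

Trace:
S₀ = ε-closure({0}) = {0,2}
'e' @ 1: {3,4}
'c' @ 2: {1,2,5}  (accept∈set)
'e' @ 3: {3,4}
'c' @ 4: {1,2,5}  (accept∈set)
'e' @ 5: {3,4}
'c' @ 6: {1,2,5}  (accept∈set)
'e' @ 7: {3,4}
'c' @ 8: {1,2,5}  (accept∈set)
after full input: {1,2,5}  (accept=1 in)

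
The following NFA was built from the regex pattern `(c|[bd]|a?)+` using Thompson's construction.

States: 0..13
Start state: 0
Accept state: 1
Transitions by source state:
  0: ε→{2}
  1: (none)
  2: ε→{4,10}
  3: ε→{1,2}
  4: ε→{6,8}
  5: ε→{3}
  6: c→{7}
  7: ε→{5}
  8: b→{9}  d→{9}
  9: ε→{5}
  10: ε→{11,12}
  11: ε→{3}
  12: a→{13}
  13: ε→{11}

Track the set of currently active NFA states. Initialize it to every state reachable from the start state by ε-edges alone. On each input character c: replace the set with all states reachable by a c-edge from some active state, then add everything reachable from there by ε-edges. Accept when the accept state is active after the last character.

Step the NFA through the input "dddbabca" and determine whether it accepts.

initial (ε-close {0}): {0,1,2,3,4,6,8,10,11,12}
'd' @ 1: {1,2,3,4,5,6,8,9,10,11,12}  [accepting]
'd' @ 2: {1,2,3,4,5,6,8,9,10,11,12}  [accepting]
'd' @ 3: {1,2,3,4,5,6,8,9,10,11,12}  [accepting]
'b' @ 4: {1,2,3,4,5,6,8,9,10,11,12}  [accepting]
'a' @ 5: {1,2,3,4,6,8,10,11,12,13}  [accepting]
'b' @ 6: {1,2,3,4,5,6,8,9,10,11,12}  [accepting]
'c' @ 7: {1,2,3,4,5,6,7,8,10,11,12}  [accepting]
'a' @ 8: {1,2,3,4,6,8,10,11,12,13}  [accepting]
final: {1,2,3,4,6,8,10,11,12,13}; accept 1 in set

Answer: ACCEPT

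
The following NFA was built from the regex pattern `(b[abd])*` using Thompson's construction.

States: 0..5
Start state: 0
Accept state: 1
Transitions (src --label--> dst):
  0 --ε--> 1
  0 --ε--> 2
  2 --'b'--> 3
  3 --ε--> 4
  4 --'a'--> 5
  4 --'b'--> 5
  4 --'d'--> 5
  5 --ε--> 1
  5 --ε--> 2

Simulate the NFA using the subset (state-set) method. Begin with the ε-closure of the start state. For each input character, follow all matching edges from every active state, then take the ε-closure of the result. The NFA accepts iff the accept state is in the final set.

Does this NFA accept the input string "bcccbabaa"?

initial (ε-close {0}): {0,1,2}
'b' @ 1: {3,4}
'c' @ 2: {}  — state set empty
rest 'ccbabaa' ignored (set empty)
end set {} — state 1 not in

Answer: REJECT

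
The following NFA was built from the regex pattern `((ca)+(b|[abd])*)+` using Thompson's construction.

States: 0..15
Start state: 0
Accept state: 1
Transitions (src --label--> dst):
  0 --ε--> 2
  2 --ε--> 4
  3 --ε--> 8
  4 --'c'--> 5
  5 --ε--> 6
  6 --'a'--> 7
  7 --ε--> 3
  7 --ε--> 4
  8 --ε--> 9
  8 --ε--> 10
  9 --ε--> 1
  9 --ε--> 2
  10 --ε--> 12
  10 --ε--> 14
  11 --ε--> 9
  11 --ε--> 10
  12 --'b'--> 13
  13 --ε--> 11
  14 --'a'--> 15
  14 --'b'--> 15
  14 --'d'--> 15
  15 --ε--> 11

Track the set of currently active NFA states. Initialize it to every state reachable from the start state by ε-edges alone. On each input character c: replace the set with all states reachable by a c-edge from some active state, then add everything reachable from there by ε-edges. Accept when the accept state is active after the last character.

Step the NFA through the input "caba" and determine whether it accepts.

Answer: ACCEPT

Derivation:
initial (ε-close {0}): {0,2,4}
'c' @ 1: {5,6}
'a' @ 2: {1,2,3,4,7,8,9,10,12,14}  [accepting]
'b' @ 3: {1,2,4,9,10,11,12,13,14,15}  [accepting]
'a' @ 4: {1,2,4,9,10,11,12,14,15}  [accepting]
end set {1,2,4,9,10,11,12,14,15} — state 1 in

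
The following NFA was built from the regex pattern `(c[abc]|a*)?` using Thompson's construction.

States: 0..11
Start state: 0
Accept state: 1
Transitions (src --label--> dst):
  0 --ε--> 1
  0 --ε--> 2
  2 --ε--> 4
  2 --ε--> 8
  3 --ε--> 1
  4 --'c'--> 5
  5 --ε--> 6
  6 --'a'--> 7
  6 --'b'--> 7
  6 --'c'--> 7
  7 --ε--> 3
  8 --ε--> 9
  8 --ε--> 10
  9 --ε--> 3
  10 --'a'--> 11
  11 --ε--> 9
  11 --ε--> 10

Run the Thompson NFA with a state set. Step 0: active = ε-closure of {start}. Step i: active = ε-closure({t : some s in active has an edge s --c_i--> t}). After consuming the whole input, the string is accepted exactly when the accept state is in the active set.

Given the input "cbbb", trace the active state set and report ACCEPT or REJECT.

Answer: REJECT

Trace:
start: ε-closure({0}) = {0,1,2,3,4,8,9,10}
'c' @ 1: {5,6}
'b' @ 2: {1,3,7}  ✓accept
'b' @ 3: {}  — no active states
rest 'b' ignored (set empty)
final: {}; accept 1 not in set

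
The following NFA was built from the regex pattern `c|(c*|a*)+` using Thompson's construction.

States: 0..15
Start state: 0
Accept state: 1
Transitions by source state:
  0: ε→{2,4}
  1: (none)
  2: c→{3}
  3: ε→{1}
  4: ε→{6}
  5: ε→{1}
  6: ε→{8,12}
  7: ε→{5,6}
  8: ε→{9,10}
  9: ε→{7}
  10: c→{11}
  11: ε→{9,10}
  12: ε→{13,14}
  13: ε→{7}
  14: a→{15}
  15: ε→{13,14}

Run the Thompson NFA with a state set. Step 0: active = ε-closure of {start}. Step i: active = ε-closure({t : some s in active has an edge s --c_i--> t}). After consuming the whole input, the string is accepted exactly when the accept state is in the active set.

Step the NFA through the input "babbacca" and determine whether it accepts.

Answer: REJECT

Steps:
start: ε-closure({0}) = {0,1,2,4,5,6,7,8,9,10,12,13,14}
'b' @ 1: {}  — state set empty
rest 'abbacca' ignored (set empty)
final: {}; accept 1 not in set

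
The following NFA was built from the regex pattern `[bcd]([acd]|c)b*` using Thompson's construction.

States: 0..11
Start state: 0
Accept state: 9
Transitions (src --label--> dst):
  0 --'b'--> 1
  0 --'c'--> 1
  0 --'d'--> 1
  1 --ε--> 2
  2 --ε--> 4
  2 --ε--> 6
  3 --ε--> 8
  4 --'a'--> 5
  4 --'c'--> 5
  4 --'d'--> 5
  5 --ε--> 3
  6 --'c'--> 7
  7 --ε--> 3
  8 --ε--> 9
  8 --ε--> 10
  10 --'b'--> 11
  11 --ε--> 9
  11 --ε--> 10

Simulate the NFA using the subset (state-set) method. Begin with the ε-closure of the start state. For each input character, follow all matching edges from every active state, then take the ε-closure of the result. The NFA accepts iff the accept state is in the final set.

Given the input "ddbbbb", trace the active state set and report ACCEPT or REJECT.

initial (ε-close {0}): {0}
'd' @ 1: {1,2,4,6}
'd' @ 2: {3,5,8,9,10}  (accept∈set)
'b' @ 3: {9,10,11}  (accept∈set)
'b' @ 4: {9,10,11}  (accept∈set)
'b' @ 5: {9,10,11}  (accept∈set)
'b' @ 6: {9,10,11}  (accept∈set)
after full input: {9,10,11}  (accept=9 in)

Answer: ACCEPT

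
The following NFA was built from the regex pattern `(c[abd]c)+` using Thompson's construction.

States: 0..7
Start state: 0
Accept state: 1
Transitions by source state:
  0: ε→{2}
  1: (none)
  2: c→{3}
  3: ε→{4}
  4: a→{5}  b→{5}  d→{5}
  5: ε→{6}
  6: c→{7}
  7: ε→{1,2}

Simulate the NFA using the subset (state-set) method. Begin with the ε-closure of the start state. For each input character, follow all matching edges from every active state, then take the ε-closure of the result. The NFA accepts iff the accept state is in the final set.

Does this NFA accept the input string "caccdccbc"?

Answer: ACCEPT

Trace:
initial (ε-close {0}): {0,2}
'c' @ 1: {3,4}
'a' @ 2: {5,6}
'c' @ 3: {1,2,7}  [accepting]
'c' @ 4: {3,4}
'd' @ 5: {5,6}
'c' @ 6: {1,2,7}  [accepting]
'c' @ 7: {3,4}
'b' @ 8: {5,6}
'c' @ 9: {1,2,7}  [accepting]
after full input: {1,2,7}  (accept=1 in)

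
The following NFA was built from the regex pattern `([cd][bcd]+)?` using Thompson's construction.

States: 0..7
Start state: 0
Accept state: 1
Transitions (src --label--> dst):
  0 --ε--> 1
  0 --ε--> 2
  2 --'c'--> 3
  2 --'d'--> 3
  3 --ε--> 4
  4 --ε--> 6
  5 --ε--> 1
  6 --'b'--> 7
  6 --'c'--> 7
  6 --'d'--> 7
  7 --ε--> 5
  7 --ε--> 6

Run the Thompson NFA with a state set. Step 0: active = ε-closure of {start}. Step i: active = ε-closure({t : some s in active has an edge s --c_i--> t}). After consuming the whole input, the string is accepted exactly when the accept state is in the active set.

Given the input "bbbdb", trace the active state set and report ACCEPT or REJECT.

S₀ = ε-closure({0}) = {0,1,2}
'b' @ 1: {}  — no active states
rest 'bbdb' ignored (set empty)
final: {}; accept 1 not in set

Answer: REJECT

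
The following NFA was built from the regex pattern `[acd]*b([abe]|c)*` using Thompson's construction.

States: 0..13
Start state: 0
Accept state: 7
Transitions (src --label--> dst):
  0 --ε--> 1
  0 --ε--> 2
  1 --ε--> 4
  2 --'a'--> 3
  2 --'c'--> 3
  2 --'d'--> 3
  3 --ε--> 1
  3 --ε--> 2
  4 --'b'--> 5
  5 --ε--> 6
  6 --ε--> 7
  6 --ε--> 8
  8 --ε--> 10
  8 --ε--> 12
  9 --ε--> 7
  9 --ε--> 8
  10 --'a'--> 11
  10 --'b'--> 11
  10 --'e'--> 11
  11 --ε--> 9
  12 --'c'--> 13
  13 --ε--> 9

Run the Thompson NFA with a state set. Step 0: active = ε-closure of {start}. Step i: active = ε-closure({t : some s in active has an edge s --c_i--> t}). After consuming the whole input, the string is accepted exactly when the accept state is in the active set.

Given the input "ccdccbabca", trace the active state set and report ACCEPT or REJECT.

Answer: ACCEPT

Trace:
start: ε-closure({0}) = {0,1,2,4}
'c' @ 1: {1,2,3,4}
'c' @ 2: {1,2,3,4}
'd' @ 3: {1,2,3,4}
'c' @ 4: {1,2,3,4}
'c' @ 5: {1,2,3,4}
'b' @ 6: {5,6,7,8,10,12}  ✓accept
'a' @ 7: {7,8,9,10,11,12}  ✓accept
'b' @ 8: {7,8,9,10,11,12}  ✓accept
'c' @ 9: {7,8,9,10,12,13}  ✓accept
'a' @ 10: {7,8,9,10,11,12}  ✓accept
final: {7,8,9,10,11,12}; accept 7 in set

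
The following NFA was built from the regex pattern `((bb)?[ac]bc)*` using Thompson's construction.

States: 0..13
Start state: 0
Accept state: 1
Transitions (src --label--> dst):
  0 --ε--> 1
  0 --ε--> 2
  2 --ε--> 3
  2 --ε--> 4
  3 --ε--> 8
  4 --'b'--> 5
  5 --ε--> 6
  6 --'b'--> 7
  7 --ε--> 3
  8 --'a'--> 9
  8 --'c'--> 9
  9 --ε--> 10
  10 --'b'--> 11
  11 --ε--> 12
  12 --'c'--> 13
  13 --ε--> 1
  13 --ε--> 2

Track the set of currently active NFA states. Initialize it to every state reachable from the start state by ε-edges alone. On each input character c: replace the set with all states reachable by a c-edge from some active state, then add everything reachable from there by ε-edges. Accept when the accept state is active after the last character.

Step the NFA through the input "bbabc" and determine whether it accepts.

Answer: ACCEPT

Steps:
S₀ = ε-closure({0}) = {0,1,2,3,4,8}
'b' @ 1: {5,6}
'b' @ 2: {3,7,8}
'a' @ 3: {9,10}
'b' @ 4: {11,12}
'c' @ 5: {1,2,3,4,8,13}  ✓accept
after full input: {1,2,3,4,8,13}  (accept=1 in)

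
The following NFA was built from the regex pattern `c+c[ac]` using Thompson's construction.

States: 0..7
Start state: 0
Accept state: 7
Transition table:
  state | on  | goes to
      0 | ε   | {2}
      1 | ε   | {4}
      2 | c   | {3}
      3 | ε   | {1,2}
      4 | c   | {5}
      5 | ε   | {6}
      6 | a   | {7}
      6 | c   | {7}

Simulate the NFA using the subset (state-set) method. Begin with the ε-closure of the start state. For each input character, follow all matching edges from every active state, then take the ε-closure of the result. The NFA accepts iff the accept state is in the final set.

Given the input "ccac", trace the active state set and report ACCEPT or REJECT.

Answer: REJECT

Steps:
S₀ = ε-closure({0}) = {0,2}
'c' @ 1: {1,2,3,4}
'c' @ 2: {1,2,3,4,5,6}
'a' @ 3: {7}  ✓accept
'c' @ 4: {}  — no active states
final: {}; accept 7 not in set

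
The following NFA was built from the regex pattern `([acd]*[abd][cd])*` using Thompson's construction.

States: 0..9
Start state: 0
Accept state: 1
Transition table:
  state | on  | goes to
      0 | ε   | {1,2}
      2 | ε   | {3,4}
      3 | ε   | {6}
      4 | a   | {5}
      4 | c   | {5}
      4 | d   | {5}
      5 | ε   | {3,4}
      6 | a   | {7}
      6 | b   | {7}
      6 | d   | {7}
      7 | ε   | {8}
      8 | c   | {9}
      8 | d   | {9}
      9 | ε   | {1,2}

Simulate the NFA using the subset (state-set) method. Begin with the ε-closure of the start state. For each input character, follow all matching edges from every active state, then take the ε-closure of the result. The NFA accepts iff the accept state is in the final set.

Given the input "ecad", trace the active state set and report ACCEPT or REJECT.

Answer: REJECT

Derivation:
initial (ε-close {0}): {0,1,2,3,4,6}
'e' @ 1: {}  — no active states
rest 'cad' ignored (set empty)
after full input: {}  (accept=1 not in)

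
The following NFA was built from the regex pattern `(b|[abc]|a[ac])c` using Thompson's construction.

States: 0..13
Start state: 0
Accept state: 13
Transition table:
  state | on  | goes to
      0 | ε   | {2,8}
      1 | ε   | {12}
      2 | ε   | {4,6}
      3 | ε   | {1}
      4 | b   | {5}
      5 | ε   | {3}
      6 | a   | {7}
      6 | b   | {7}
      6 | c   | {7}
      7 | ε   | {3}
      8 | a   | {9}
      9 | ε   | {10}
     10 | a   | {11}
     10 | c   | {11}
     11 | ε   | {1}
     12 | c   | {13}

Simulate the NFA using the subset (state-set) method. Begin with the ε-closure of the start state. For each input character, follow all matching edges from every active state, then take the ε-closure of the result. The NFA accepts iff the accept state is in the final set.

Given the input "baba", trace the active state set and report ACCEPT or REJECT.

Answer: REJECT

Steps:
S₀ = ε-closure({0}) = {0,2,4,6,8}
'b' @ 1: {1,3,5,7,12}
'a' @ 2: {}  — no active states
rest 'ba' ignored (set empty)
end set {} — state 13 not in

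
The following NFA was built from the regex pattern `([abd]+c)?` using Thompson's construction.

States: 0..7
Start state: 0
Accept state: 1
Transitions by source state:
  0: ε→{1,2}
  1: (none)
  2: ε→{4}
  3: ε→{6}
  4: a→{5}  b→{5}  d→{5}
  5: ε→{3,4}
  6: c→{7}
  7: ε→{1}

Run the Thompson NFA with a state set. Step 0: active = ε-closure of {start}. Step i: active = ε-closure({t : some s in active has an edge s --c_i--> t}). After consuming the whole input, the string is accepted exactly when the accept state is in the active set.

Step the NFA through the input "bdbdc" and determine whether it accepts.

start: ε-closure({0}) = {0,1,2,4}
'b' @ 1: {3,4,5,6}
'd' @ 2: {3,4,5,6}
'b' @ 3: {3,4,5,6}
'd' @ 4: {3,4,5,6}
'c' @ 5: {1,7}  ✓accept
end set {1,7} — state 1 in

Answer: ACCEPT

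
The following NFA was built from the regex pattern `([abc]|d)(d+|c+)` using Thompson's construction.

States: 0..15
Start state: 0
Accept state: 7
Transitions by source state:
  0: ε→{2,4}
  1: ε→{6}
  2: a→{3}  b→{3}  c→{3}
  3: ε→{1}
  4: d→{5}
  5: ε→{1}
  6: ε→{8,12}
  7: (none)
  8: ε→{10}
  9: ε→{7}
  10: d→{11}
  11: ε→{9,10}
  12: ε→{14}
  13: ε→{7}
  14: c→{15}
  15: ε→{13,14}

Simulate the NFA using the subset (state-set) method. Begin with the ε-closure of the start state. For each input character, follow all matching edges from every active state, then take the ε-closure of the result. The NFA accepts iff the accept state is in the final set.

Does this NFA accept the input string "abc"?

Answer: REJECT

Derivation:
S₀ = ε-closure({0}) = {0,2,4}
'a' @ 1: {1,3,6,8,10,12,14}
'b' @ 2: {}  — no active states
rest 'c' ignored (set empty)
after full input: {}  (accept=7 not in)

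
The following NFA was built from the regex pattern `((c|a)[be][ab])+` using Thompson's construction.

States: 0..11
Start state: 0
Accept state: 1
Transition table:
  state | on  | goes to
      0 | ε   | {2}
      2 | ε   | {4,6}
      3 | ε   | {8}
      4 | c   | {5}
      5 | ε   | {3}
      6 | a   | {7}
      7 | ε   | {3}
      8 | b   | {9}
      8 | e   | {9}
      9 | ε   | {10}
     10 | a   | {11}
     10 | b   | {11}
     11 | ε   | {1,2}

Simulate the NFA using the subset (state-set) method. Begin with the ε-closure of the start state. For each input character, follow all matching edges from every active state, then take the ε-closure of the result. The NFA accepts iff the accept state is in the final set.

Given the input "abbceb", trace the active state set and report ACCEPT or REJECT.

S₀ = ε-closure({0}) = {0,2,4,6}
'a' @ 1: {3,7,8}
'b' @ 2: {9,10}
'b' @ 3: {1,2,4,6,11}  ✓accept
'c' @ 4: {3,5,8}
'e' @ 5: {9,10}
'b' @ 6: {1,2,4,6,11}  ✓accept
final: {1,2,4,6,11}; accept 1 in set

Answer: ACCEPT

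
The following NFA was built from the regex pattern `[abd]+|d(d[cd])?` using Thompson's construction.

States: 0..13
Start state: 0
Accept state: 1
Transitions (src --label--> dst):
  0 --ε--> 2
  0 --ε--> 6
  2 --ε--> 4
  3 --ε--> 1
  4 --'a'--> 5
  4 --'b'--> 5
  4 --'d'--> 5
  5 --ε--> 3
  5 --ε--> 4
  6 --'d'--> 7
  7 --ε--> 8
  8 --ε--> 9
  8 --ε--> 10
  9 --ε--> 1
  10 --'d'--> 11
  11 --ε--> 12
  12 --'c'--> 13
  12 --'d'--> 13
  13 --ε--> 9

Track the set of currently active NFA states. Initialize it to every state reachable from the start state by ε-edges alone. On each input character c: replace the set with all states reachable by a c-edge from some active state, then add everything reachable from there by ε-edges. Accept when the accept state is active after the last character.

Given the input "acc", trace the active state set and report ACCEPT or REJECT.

Answer: REJECT

Trace:
initial (ε-close {0}): {0,2,4,6}
'a' @ 1: {1,3,4,5}  ✓accept
'c' @ 2: {}  — dead — no transitions
rest 'c' ignored (set empty)
final: {}; accept 1 not in set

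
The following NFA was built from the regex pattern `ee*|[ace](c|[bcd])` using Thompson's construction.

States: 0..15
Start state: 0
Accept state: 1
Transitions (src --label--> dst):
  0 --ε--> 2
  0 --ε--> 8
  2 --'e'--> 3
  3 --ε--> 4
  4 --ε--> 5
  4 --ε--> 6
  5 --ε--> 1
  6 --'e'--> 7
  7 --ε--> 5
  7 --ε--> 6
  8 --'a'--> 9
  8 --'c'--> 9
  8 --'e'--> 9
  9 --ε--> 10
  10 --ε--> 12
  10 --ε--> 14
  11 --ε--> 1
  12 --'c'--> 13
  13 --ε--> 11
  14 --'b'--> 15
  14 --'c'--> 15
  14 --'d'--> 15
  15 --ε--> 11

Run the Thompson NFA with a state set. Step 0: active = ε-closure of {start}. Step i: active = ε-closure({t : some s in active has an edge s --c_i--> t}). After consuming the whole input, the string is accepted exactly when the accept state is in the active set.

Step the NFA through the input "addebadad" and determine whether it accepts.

Answer: REJECT

Steps:
start: ε-closure({0}) = {0,2,8}
'a' @ 1: {9,10,12,14}
'd' @ 2: {1,11,15}  [accepting]
'd' @ 3: {}  — state set empty
rest 'ebadad' ignored (set empty)
after full input: {}  (accept=1 not in)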